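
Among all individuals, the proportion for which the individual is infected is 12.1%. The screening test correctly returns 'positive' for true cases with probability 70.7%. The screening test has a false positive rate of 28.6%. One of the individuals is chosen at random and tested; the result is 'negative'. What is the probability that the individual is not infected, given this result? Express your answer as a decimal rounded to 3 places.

Let H be the event that the individual is infected. P(H) = 0.121, so P(¬H) = 0.879. With E the 'negative' result, P(E|H) = 0.293 and P(E|¬H) = 0.714.
P(E) = 0.293·0.121 + 0.714·0.879 = 0.035453 + 0.62761 = 0.66306.
By Bayes' theorem, P(H|E) = 0.035453 / 0.66306 = 0.053. Hence P(¬H|E) = 1 − 0.053 = 0.947.

P(¬H | E) ≈ 0.947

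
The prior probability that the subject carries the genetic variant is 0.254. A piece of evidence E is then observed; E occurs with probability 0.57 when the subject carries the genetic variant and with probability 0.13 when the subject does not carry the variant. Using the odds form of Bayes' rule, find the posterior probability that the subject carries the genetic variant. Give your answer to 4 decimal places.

Posterior probability ≈ 0.5989

Prior odds = 0.254/(1−0.254) = 0.34048. In log-odds, ln(0.34048) = -1.0774.
Add log likelihood ratio: ln(4.3846) = 1.4781.
Posterior log-odds = 0.40071, so posterior odds = exp(0.40071) = 1.4929. Converting, P(H|E) = 1.4929/2.4929 = 0.5989.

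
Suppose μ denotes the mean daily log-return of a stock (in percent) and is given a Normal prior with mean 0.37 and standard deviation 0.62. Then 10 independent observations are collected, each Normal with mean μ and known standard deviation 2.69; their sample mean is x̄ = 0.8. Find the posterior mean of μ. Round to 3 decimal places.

Prior precision 1/τ₀² = 1/0.62² = 2.60146; data precision n/σ² = 10/2.69² = 1.38196.
Posterior precision = 2.60146 + 1.38196 = 3.98342.
Posterior mean = (2.60146·0.37 + 1.38196·0.8) / 3.98342 = 0.519.

Posterior mean ≈ 0.519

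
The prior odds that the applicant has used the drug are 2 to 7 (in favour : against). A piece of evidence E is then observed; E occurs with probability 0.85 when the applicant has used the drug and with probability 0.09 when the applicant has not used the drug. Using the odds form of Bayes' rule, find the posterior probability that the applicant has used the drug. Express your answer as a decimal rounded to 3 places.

Posterior probability ≈ 0.730

Prior odds = 2/7 = 0.28571. In log-odds, ln(0.28571) = -1.2528.
Add log likelihood ratio: ln(9.4444) = 2.2454.
Posterior log-odds = 0.99266, so posterior odds = exp(0.99266) = 2.6984. Converting, P(H|E) = 2.6984/3.6984 = 0.730.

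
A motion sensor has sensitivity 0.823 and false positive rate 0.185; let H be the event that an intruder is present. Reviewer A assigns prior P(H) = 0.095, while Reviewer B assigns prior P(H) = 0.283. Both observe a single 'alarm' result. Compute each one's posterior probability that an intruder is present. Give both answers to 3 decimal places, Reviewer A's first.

Reviewer A: 0.318; Reviewer B: 0.637

The likelihood ratio for an 'alarm' result is 0.823/0.185 = 4.4486.
Reviewer A: prior odds 0.095/0.905 = 0.10497; posterior odds 0.46699; posterior probability 0.318.
Reviewer B: prior odds 0.283/0.717 = 0.39470; posterior odds 1.7559; posterior probability 0.637.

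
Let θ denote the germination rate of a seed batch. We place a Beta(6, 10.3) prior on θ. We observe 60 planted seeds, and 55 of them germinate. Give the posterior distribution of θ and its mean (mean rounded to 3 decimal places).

Posterior: Beta(61, 15.3); mean ≈ 0.799

Observing 55 successes and 5 failures updates Beta(6, 10.3) by adding the success and failure counts to the two shape parameters: α = 6+55 = 61, β = 10.3+5 = 15.3.
E[θ | data] = 61/(61+15.3) = 0.799.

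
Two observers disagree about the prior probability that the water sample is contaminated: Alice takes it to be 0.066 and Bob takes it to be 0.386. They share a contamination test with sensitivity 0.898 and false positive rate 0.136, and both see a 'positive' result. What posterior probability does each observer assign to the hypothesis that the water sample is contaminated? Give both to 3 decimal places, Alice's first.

Alice: 0.318; Bob: 0.806

The likelihood ratio for a 'positive' result is 0.898/0.136 = 6.6029.
Alice: prior odds 0.066/0.934 = 0.070664; posterior odds 0.46659; posterior probability 0.318.
Bob: prior odds 0.386/0.614 = 0.62866; posterior odds 4.1510; posterior probability 0.806.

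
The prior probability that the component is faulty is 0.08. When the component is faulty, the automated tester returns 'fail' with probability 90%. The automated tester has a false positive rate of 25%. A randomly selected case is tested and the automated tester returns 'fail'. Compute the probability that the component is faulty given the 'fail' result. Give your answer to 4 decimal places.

P(H | E) ≈ 0.2384

Write H for 'the component is faulty'. Prior odds H:¬H = 0.08/0.92 = 0.086957. For the 'fail' outcome, the likelihood ratio is 0.9/0.25 = 3.6000.
Posterior odds = 0.086957 × 3.6000 = 0.31304, so P(H|E) = 0.31304/(1+0.31304) = 0.2384.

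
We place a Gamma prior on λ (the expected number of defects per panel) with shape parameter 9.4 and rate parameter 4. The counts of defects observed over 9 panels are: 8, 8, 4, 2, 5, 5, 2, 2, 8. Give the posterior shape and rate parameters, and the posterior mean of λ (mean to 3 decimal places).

Total count ∑xᵢ = 44 over n = 9 panels.
Gamma is conjugate to the Poisson likelihood: posterior is Gamma(shape = 9.4+44 = 53.4, rate = 4+9 = 13).
E[λ | data] = 53.4/13 = 4.108.

Posterior: Gamma(shape=53.4, rate=13); mean ≈ 4.108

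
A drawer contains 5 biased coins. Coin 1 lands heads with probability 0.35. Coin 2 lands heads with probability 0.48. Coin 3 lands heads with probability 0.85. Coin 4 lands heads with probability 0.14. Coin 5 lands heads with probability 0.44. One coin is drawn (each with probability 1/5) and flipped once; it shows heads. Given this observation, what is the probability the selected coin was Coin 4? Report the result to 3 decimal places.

Tabulate prior·likelihood by source: [1] prior 0.2, lik 0.35, product 0.07000; [2] prior 0.2, lik 0.48, product 0.09600; [3] prior 0.2, lik 0.85, product 0.1700; [4] prior 0.2, lik 0.14, product 0.02800; [5] prior 0.2, lik 0.44, product 0.08800.
Normalizing constant = 0.45200; the posterior for Coin 4 is its product over the sum, 0.02800/0.45200 = 0.062.

Posterior probability ≈ 0.062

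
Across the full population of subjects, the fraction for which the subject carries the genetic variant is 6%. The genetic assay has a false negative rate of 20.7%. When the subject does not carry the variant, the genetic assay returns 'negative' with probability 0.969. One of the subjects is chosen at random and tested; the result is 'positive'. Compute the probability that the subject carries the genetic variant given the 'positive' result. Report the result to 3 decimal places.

Write H for 'the subject carries the genetic variant'. Prior odds H:¬H = 0.06/0.94 = 0.063830. For the 'positive' outcome, the likelihood ratio is 0.793/0.031 = 25.581.
Posterior odds = 0.063830 × 25.581 = 1.6328, so P(H|E) = 1.6328/(1+1.6328) = 0.620.

P(H | E) ≈ 0.620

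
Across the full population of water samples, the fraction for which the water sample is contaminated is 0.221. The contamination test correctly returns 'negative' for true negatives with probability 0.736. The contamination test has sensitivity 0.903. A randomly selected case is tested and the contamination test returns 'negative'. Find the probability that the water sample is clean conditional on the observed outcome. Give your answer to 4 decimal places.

Write H for 'the water sample is contaminated'. Prior odds H:¬H = 0.221/0.779 = 0.28370. For the 'negative' outcome, the likelihood ratio is 0.097/0.736 = 0.13179.
Posterior odds = 0.28370 × 0.13179 = 0.037389, so P(H|E) = 0.037389/(1+0.037389) = 0.0360. Then P(¬H|E) = 1 − 0.0360 = 0.9640.

P(¬H | E) ≈ 0.9640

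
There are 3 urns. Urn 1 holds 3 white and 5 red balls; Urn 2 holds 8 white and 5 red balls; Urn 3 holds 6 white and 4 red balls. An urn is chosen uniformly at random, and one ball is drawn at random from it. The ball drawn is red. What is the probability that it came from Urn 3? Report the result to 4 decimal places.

P(red|Urn 1) = 0.625; P(red|Urn 2) = 0.3846; P(red|Urn 3) = 0.4.
Prior × likelihood for each source: 0.333333·0.625=0.2083, 0.333333·0.3846=0.1282, 0.333333·0.4=0.1333. Summing gives P(red) = 0.46987.
P(Urn 3 | red) = 0.1333 / 0.46987 = 0.2838.

Posterior probability ≈ 0.2838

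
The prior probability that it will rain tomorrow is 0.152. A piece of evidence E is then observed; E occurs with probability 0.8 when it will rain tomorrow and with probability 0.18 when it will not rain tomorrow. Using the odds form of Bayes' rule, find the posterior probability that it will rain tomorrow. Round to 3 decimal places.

Posterior probability ≈ 0.443

Prior odds = 0.152/(1−0.152) = 0.17925.
Likelihood ratio for E = 0.8/0.18 = 4.4444.
Posterior odds = prior odds × LR = 0.79665.
Posterior probability = odds/(1+odds) = 0.79665/1.7966 = 0.443.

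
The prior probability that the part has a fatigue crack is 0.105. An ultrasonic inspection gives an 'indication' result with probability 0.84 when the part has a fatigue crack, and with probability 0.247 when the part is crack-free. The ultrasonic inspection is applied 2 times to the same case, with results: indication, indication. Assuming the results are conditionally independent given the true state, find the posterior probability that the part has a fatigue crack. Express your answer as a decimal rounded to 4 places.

Let H be the event that the part has a fatigue crack; start with P(H) = 0.105. P('indication'|H) = 0.84, P('indication'|¬H) = 0.247.
Update on result 1 ('indication'): P(H) ← 0.84·0.1050 / (0.84·0.1050 + 0.247·0.8950) = 0.088200/0.30927 = 0.2852.
Update on result 2 ('indication'): P(H) ← 0.84·0.2852 / (0.84·0.2852 + 0.247·0.7148) = 0.23956/0.41612 = 0.5757.

Posterior P(H) ≈ 0.5757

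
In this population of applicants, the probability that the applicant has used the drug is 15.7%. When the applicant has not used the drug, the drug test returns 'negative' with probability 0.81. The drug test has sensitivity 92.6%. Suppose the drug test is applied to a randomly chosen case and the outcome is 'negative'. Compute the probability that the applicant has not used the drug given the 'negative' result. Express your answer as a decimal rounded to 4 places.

Let H be the event that the applicant has used the drug. P(H) = 0.157, so P(¬H) = 0.843. With E the 'negative' result, P(E|H) = 0.074 and P(E|¬H) = 0.81.
P(E) = 0.074·0.157 + 0.81·0.843 = 0.011618 + 0.68283 = 0.69445.
By Bayes' theorem, P(H|E) = 0.011618 / 0.69445 = 0.0167. Hence P(¬H|E) = 1 − 0.0167 = 0.9833.

P(¬H | E) ≈ 0.9833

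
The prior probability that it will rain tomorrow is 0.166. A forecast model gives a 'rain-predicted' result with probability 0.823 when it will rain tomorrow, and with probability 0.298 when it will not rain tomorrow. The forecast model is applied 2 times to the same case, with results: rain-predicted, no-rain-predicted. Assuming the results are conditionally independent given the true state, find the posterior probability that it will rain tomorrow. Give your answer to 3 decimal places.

Posterior P(H) ≈ 0.122

Let H be the event that it will rain tomorrow; start with P(H) = 0.166. P('rain-predicted'|H) = 0.823, P('rain-predicted'|¬H) = 0.298.
Update on result 1 ('rain-predicted'): P(H) ← 0.823·0.1660 / (0.823·0.1660 + 0.298·0.8340) = 0.13662/0.38515 = 0.3547.
Update on result 2 ('no-rain-predicted'): P(H) ← 0.177·0.3547 / (0.177·0.3547 + 0.702·0.6453) = 0.062784/0.51578 = 0.1217.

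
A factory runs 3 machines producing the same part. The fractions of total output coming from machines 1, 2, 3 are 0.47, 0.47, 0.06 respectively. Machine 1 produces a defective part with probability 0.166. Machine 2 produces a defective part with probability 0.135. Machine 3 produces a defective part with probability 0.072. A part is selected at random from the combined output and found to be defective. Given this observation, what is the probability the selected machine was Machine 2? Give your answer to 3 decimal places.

P(defective|M1) = 0.166; P(defective|M2) = 0.135; P(defective|M3) = 0.072.
Prior × likelihood for each source: 0.47·0.166=0.07802, 0.47·0.135=0.06345, 0.06·0.072=0.004320. Summing gives P(defective) = 0.14579.
P(Machine 2 | defective) = 0.06345 / 0.14579 = 0.435.

Posterior probability ≈ 0.435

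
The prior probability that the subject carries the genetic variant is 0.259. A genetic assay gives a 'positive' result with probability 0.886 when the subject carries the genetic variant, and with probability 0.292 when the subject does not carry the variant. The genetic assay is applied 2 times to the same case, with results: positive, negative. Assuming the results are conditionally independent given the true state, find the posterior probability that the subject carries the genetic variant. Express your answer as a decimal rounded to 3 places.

Posterior P(H) ≈ 0.146

With H the event that the subject carries the genetic variant, the joint likelihood of the observed sequence is P(data|H) = 0.886·0.114 = 0.10100 and P(data|¬H) = 0.292·0.708 = 0.20674.
Bayes: P(H|data) = 0.259·0.10100 / (0.259·0.10100 + 0.741·0.20674) = 0.026160/0.17935 = 0.1459.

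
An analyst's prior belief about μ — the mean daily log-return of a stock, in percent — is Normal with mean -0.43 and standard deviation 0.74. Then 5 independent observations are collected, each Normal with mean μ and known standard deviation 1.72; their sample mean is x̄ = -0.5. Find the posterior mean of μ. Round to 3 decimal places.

Posterior mean ≈ -0.464

Prior precision 1/τ₀² = 1/0.74² = 1.82615; data precision n/σ² = 5/1.72² = 1.69010.
Posterior precision = 1.82615 + 1.69010 = 3.51625.
Posterior mean = (1.82615·-0.43 + 1.69010·-0.5) / 3.51625 = -0.464.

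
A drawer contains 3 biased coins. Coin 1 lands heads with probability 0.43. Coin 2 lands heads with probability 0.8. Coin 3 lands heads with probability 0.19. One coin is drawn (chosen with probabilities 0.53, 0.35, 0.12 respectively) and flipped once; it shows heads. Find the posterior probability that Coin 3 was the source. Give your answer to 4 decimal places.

P(heads|C1) = 0.43; P(heads|C2) = 0.8; P(heads|C3) = 0.19.
Prior × likelihood for each source: 0.53·0.43=0.2279, 0.35·0.8=0.2800, 0.12·0.19=0.02280. Summing gives P(heads) = 0.53070.
P(Coin 3 | heads) = 0.02280 / 0.53070 = 0.0430.

Posterior probability ≈ 0.0430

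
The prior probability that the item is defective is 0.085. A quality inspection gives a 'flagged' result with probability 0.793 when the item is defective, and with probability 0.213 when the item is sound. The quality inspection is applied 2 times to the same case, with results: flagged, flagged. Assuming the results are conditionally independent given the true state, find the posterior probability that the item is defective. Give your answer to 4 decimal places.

Posterior P(H) ≈ 0.5629

With H the event that the item is defective, the joint likelihood of the observed sequence is P(data|H) = 0.793·0.793 = 0.62885 and P(data|¬H) = 0.213·0.213 = 0.045369.
Bayes: P(H|data) = 0.085·0.62885 / (0.085·0.62885 + 0.915·0.045369) = 0.053452/0.094965 = 0.5629.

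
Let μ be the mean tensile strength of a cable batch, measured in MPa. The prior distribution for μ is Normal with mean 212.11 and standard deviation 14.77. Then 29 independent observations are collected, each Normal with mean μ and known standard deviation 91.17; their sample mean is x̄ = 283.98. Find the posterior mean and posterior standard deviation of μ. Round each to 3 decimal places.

With known σ, the Normal prior is conjugate. Weight on the data is w = (n/σ²)/(n/σ² + 1/τ₀²) = 0.00348894/(0.00348894+0.00458394) = 0.43218.
Posterior mean = w·x̄ + (1−w)·μ₀ = 0.43218·283.98 + 0.56782·212.11 = 243.171. Posterior variance = 1/(0.00348894+0.00458394) = 123.871, so SD = 11.130.

Posterior mean ≈ 243.171; posterior SD ≈ 11.130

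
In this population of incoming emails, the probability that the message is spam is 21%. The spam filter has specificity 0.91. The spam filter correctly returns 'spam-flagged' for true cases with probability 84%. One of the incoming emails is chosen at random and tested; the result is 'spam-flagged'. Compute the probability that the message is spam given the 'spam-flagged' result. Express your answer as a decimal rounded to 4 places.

Write H for 'the message is spam'. Prior odds H:¬H = 0.21/0.79 = 0.26582. For the 'spam-flagged' outcome, the likelihood ratio is 0.84/0.09 = 9.3333.
Posterior odds = 0.26582 × 9.3333 = 2.4810, so P(H|E) = 2.4810/(1+2.4810) = 0.7127.

P(H | E) ≈ 0.7127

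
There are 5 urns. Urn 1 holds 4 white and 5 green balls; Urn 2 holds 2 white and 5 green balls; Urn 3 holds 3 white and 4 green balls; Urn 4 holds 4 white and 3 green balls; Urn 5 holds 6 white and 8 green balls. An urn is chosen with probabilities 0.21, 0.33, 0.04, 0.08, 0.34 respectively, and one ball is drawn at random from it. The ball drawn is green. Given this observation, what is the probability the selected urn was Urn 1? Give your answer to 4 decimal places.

Posterior probability ≈ 0.1932

Tabulate prior·likelihood by source: [1] prior 0.21, lik 0.5556, product 0.1167; [2] prior 0.33, lik 0.7143, product 0.2357; [3] prior 0.04, lik 0.5714, product 0.02286; [4] prior 0.08, lik 0.4286, product 0.03429; [5] prior 0.34, lik 0.5714, product 0.1943.
Normalizing constant = 0.60381; the posterior for Urn 1 is its product over the sum, 0.1167/0.60381 = 0.1932.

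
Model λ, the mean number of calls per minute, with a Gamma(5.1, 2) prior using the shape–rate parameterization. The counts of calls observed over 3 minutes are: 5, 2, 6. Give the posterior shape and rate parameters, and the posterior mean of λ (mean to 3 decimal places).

Posterior: Gamma(shape=18.1, rate=5); mean ≈ 3.620

Total count ∑xᵢ = 13 over n = 3 minutes.
Gamma is conjugate to the Poisson likelihood: posterior is Gamma(shape = 5.1+13 = 18.1, rate = 2+3 = 5).
Posterior mean = shape/rate = 18.1/5 = 3.620.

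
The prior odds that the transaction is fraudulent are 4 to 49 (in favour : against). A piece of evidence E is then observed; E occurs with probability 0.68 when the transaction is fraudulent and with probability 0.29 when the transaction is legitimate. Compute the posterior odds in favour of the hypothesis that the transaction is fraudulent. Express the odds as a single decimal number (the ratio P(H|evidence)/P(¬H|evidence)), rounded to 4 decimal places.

Posterior odds ≈ 0.1914

Prior odds = 4/49 = 0.081633.
Likelihood ratio for E = 0.68/0.29 = 2.3448.
Posterior odds = prior odds × LR = 0.19141.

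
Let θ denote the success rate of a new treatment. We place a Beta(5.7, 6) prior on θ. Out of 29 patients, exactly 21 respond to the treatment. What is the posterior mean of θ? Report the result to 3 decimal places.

Posterior mean ≈ 0.656

The binomial likelihood is conjugate to the Beta prior: with 21 successes and 8 failures, the posterior is Beta(5.7+21, 6+8) = Beta(26.7, 14).
E[θ | data] = 26.7/(26.7+14) = 0.656.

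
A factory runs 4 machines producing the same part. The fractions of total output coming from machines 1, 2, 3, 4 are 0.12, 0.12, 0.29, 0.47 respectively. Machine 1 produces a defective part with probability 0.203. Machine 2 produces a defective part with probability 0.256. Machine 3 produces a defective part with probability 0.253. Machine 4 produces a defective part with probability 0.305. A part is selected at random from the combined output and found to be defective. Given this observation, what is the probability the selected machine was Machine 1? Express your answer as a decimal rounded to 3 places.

Tabulate prior·likelihood by source: [1] prior 0.12, lik 0.203, product 0.02436; [2] prior 0.12, lik 0.256, product 0.03072; [3] prior 0.29, lik 0.253, product 0.07337; [4] prior 0.47, lik 0.305, product 0.1433.
Normalizing constant = 0.27180; the posterior for Machine 1 is its product over the sum, 0.02436/0.27180 = 0.090.

Posterior probability ≈ 0.090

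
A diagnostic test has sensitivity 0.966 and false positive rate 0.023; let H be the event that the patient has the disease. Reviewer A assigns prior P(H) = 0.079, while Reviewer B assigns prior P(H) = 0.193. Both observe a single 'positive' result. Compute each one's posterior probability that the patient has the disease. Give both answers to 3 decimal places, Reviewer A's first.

Reviewer A: 0.783; Reviewer B: 0.909

P('+'|H) = 0.966, P('+'|¬H) = 0.023.
Reviewer A: numerator 0.966·0.079 = 0.076314; evidence = 0.076314+0.023·0.921 = 0.097497; posterior = 0.783.
Reviewer B: numerator 0.966·0.193 = 0.18644; evidence = 0.18644+0.023·0.807 = 0.20500; posterior = 0.909.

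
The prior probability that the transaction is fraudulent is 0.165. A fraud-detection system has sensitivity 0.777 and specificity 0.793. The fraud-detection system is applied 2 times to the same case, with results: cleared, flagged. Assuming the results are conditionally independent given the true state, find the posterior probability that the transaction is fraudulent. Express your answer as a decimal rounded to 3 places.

Posterior P(H) ≈ 0.173

With H the event that the transaction is fraudulent, the joint likelihood of the observed sequence is P(data|H) = 0.223·0.777 = 0.17327 and P(data|¬H) = 0.793·0.207 = 0.16415.
Bayes: P(H|data) = 0.165·0.17327 / (0.165·0.17327 + 0.835·0.16415) = 0.028590/0.16566 = 0.1726.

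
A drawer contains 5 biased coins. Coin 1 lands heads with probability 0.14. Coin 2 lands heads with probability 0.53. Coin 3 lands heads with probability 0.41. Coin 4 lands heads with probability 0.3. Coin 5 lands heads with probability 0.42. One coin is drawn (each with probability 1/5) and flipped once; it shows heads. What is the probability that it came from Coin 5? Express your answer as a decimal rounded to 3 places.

P(heads|C1) = 0.14; P(heads|C2) = 0.53; P(heads|C3) = 0.41; P(heads|C4) = 0.3; P(heads|C5) = 0.42.
Prior × likelihood for each source: 0.2·0.14=0.02800, 0.2·0.53=0.1060, 0.2·0.41=0.08200, 0.2·0.3=0.06000, 0.2·0.42=0.08400. Summing gives P(heads) = 0.36000.
P(Coin 5 | heads) = 0.08400 / 0.36000 = 0.233.

Posterior probability ≈ 0.233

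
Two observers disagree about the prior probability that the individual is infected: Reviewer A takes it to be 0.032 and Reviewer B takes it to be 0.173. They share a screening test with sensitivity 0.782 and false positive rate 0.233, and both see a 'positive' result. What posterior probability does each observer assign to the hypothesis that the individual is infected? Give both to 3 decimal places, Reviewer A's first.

P('+'|H) = 0.782, P('+'|¬H) = 0.233.
Reviewer A: numerator 0.782·0.032 = 0.025024; evidence = 0.025024+0.233·0.968 = 0.25057; posterior = 0.100.
Reviewer B: numerator 0.782·0.173 = 0.13529; evidence = 0.13529+0.233·0.827 = 0.32798; posterior = 0.412.

Reviewer A: 0.100; Reviewer B: 0.412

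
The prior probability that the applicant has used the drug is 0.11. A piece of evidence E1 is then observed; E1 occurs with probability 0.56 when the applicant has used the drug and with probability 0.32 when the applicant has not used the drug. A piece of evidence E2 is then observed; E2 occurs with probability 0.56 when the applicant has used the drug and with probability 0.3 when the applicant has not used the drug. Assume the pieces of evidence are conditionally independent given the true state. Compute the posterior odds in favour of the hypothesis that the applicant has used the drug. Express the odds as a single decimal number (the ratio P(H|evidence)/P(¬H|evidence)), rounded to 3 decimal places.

Prior odds = 0.11/(1−0.11) = 0.12360. In log-odds, ln(0.12360) = -2.0907.
Add log likelihood ratios: ln(1.7500) + ln(1.8667) = 1.1838.
Posterior log-odds = -0.90697, so posterior odds = exp(-0.90697) = 0.40375.

Posterior odds ≈ 0.404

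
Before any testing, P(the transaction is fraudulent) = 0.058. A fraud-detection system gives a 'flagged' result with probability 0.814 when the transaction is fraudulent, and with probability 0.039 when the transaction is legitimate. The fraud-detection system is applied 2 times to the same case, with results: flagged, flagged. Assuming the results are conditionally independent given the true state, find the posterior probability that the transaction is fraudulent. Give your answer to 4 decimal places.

Posterior P(H) ≈ 0.9641

Let H be the event that the transaction is fraudulent; start with P(H) = 0.058. P('flagged'|H) = 0.814, P('flagged'|¬H) = 0.039.
Update on result 1 ('flagged'): P(H) ← 0.814·0.0580 / (0.814·0.0580 + 0.039·0.9420) = 0.047212/0.083950 = 0.5624.
Update on result 2 ('flagged'): P(H) ← 0.814·0.5624 / (0.814·0.5624 + 0.039·0.4376) = 0.45778/0.47485 = 0.9641.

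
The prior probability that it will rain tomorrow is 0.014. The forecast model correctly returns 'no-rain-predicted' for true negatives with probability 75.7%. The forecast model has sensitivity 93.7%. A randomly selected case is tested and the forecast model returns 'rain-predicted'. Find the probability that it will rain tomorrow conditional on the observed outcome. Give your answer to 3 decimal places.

Write H for 'it will rain tomorrow'. Prior odds H:¬H = 0.014/0.986 = 0.014199. For the 'rain-predicted' outcome, the likelihood ratio is 0.937/0.243 = 3.8560.
Posterior odds = 0.014199 × 3.8560 = 0.054750, so P(H|E) = 0.054750/(1+0.054750) = 0.052.

P(H | E) ≈ 0.052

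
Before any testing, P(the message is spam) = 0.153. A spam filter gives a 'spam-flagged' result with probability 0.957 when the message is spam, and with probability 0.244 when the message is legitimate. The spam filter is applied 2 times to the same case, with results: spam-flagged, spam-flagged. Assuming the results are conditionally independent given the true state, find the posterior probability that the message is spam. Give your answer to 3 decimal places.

Let H be the event that the message is spam; start with P(H) = 0.153. P('spam-flagged'|H) = 0.957, P('spam-flagged'|¬H) = 0.244.
Update on result 1 ('spam-flagged'): P(H) ← 0.957·0.1530 / (0.957·0.1530 + 0.244·0.8470) = 0.14642/0.35309 = 0.4147.
Update on result 2 ('spam-flagged'): P(H) ← 0.957·0.4147 / (0.957·0.4147 + 0.244·0.5853) = 0.39685/0.53967 = 0.7354.

Posterior P(H) ≈ 0.735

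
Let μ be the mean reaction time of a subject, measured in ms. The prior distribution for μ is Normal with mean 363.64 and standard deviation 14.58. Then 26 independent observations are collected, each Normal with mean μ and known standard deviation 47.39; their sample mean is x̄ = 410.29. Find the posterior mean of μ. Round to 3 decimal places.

Posterior mean ≈ 396.811

With known σ, the Normal prior is conjugate. Weight on the data is w = (n/σ²)/(n/σ² + 1/τ₀²) = 0.0115771/(0.0115771+0.00470419) = 0.71107.
Posterior mean = w·x̄ + (1−w)·μ₀ = 0.71107·410.29 + 0.28893·363.64 = 396.811.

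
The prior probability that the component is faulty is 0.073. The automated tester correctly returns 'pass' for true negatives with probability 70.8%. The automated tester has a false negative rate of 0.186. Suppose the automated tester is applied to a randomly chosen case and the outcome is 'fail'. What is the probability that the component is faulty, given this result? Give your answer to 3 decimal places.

P(H | E) ≈ 0.180

Write H for 'the component is faulty'. Prior odds H:¬H = 0.073/0.927 = 0.078749. For the 'fail' outcome, the likelihood ratio is 0.814/0.292 = 2.7877.
Posterior odds = 0.078749 × 2.7877 = 0.21953, so P(H|E) = 0.21953/(1+0.21953) = 0.180.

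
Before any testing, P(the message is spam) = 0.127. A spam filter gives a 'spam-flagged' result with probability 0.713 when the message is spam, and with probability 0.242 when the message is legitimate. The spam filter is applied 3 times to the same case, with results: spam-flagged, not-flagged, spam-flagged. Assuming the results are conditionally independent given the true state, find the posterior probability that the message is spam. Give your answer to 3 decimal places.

Posterior P(H) ≈ 0.323

Let H be the event that the message is spam; start with P(H) = 0.127. P('spam-flagged'|H) = 0.713, P('spam-flagged'|¬H) = 0.242.
Update on result 1 ('spam-flagged'): P(H) ← 0.713·0.1270 / (0.713·0.1270 + 0.242·0.8730) = 0.090551/0.30182 = 0.3000.
Update on result 2 ('not-flagged'): P(H) ← 0.287·0.3000 / (0.287·0.3000 + 0.758·0.7000) = 0.086106/0.61669 = 0.1396.
Update on result 3 ('spam-flagged'): P(H) ← 0.713·0.1396 / (0.713·0.1396 + 0.242·0.8604) = 0.099553/0.30776 = 0.3235.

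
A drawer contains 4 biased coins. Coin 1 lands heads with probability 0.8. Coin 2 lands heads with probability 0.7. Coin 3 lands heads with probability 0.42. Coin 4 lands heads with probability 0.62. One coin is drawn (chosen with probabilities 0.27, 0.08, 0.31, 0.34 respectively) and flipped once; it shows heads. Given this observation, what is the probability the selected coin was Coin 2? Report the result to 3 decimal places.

P(heads|C1) = 0.8; P(heads|C2) = 0.7; P(heads|C3) = 0.42; P(heads|C4) = 0.62.
Prior × likelihood for each source: 0.27·0.8=0.2160, 0.08·0.7=0.05600, 0.31·0.42=0.1302, 0.34·0.62=0.2108. Summing gives P(heads) = 0.61300.
P(Coin 2 | heads) = 0.05600 / 0.61300 = 0.091.

Posterior probability ≈ 0.091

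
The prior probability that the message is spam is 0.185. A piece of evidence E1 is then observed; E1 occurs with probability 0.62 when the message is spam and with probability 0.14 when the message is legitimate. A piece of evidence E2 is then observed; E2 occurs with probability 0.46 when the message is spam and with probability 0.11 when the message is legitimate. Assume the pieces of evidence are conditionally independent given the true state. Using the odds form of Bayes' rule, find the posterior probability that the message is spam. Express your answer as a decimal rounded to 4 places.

Posterior probability ≈ 0.8078

Prior odds = 0.185/(1−0.185) = 0.22699.
Likelihood ratio for E1 = 0.62/0.14 = 4.4286.
Likelihood ratio for E2 = 0.46/0.11 = 4.1818.
Posterior odds = prior odds × LR₁ × LR₂ = 4.2038.
Posterior probability = odds/(1+odds) = 4.2038/5.2038 = 0.8078.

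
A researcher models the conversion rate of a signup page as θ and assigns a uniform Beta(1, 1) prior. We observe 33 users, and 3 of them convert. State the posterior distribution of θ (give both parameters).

Observing 3 successes and 30 failures updates Beta(1, 1) by adding the success and failure counts to the two shape parameters: α = 1+3 = 4, β = 1+30 = 31.

Posterior: Beta(4, 31)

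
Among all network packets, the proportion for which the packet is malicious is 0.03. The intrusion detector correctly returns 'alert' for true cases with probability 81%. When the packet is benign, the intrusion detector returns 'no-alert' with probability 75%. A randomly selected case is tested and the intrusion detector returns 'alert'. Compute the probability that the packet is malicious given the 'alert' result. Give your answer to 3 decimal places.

P(H | E) ≈ 0.091

Write H for 'the packet is malicious'. Prior odds H:¬H = 0.03/0.97 = 0.030928. For the 'alert' outcome, the likelihood ratio is 0.81/0.25 = 3.2400.
Posterior odds = 0.030928 × 3.2400 = 0.10021, so P(H|E) = 0.10021/(1+0.10021) = 0.091.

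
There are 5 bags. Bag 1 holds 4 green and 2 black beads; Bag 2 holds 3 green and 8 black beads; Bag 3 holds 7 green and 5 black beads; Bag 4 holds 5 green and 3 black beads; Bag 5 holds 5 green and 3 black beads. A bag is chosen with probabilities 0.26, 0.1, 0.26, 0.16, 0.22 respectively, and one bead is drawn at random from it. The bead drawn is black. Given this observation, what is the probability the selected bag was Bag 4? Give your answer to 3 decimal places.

Tabulate prior·likelihood by source: [1] prior 0.26, lik 0.3333, product 0.08667; [2] prior 0.1, lik 0.7273, product 0.07273; [3] prior 0.26, lik 0.4167, product 0.1083; [4] prior 0.16, lik 0.375, product 0.06000; [5] prior 0.22, lik 0.375, product 0.08250.
Normalizing constant = 0.41023; the posterior for Bag 4 is its product over the sum, 0.06000/0.41023 = 0.146.

Posterior probability ≈ 0.146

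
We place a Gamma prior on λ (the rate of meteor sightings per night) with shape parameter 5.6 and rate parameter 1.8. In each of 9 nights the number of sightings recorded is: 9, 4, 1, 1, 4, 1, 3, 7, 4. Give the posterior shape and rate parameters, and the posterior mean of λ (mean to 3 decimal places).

Total count ∑xᵢ = 34 over n = 9 nights.
Gamma is conjugate to the Poisson likelihood: posterior is Gamma(shape = 5.6+34 = 39.6, rate = 1.8+9 = 10.8).
E[λ | data] = 39.6/10.8 = 3.667.

Posterior: Gamma(shape=39.6, rate=10.8); mean ≈ 3.667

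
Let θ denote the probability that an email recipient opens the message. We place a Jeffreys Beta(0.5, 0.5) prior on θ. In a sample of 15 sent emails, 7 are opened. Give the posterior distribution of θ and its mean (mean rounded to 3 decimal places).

Posterior: Beta(7.5, 8.5); mean ≈ 0.469

Observing 7 successes and 8 failures updates Beta(0.5, 0.5) by adding the success and failure counts to the two shape parameters: α = 0.5+7 = 7.5, β = 0.5+8 = 8.5.
E[θ | data] = 7.5/(7.5+8.5) = 0.469.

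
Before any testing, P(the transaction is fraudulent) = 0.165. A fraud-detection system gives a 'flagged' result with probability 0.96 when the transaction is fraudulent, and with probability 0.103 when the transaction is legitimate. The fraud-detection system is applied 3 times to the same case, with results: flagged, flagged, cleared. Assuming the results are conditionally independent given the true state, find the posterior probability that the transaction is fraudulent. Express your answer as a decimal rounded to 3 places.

Posterior P(H) ≈ 0.434

Let H be the event that the transaction is fraudulent; start with P(H) = 0.165. P('flagged'|H) = 0.96, P('flagged'|¬H) = 0.103.
Update on result 1 ('flagged'): P(H) ← 0.96·0.1650 / (0.96·0.1650 + 0.103·0.8350) = 0.15840/0.24441 = 0.6481.
Update on result 2 ('flagged'): P(H) ← 0.96·0.6481 / (0.96·0.6481 + 0.103·0.3519) = 0.62218/0.65843 = 0.9450.
Update on result 3 ('cleared'): P(H) ← 0.04·0.9450 / (0.04·0.9450 + 0.897·0.0550) = 0.037798/0.087176 = 0.4336.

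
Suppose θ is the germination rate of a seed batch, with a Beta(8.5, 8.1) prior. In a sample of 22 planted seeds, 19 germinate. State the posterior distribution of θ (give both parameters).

The binomial likelihood is conjugate to the Beta prior: with 19 successes and 3 failures, the posterior is Beta(8.5+19, 8.1+3) = Beta(27.5, 11.1).

Posterior: Beta(27.5, 11.1)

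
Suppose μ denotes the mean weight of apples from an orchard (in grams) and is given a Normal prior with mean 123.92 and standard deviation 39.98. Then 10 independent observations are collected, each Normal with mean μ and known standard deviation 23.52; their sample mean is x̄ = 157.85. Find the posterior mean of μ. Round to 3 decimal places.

Posterior mean ≈ 156.715

With known σ, the Normal prior is conjugate. Weight on the data is w = (n/σ²)/(n/σ² + 1/τ₀²) = 0.0180770/(0.0180770+0.00062563) = 0.96655.
Posterior mean = w·x̄ + (1−w)·μ₀ = 0.96655·157.85 + 0.033451·123.92 = 156.715.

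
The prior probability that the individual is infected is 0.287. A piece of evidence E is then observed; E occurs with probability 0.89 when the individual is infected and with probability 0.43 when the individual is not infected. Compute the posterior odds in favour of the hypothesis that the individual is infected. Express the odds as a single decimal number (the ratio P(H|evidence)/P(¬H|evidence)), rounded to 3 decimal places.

Posterior odds ≈ 0.833

Prior odds = 0.287/(1−0.287) = 0.40252. In log-odds, ln(0.40252) = -0.91000.
Add log likelihood ratio: ln(2.0698) = 0.72744.
Posterior log-odds = -0.18256, so posterior odds = exp(-0.18256) = 0.83313.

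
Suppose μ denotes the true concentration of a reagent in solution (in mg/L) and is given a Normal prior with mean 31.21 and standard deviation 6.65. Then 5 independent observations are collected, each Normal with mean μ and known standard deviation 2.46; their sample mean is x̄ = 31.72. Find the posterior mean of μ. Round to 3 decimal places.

Prior precision 1/τ₀² = 1/6.65² = 0.0226129; data precision n/σ² = 5/2.46² = 0.826228.
Posterior precision = 0.0226129 + 0.826228 = 0.848841.
Posterior mean = (0.0226129·31.21 + 0.826228·31.72) / 0.848841 = 31.706.

Posterior mean ≈ 31.706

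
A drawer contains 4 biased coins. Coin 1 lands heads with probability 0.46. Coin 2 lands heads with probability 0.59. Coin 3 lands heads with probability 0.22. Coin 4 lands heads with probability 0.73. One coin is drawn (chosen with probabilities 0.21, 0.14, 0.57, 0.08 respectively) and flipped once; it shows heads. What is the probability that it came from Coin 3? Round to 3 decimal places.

P(heads|C1) = 0.46; P(heads|C2) = 0.59; P(heads|C3) = 0.22; P(heads|C4) = 0.73.
Prior × likelihood for each source: 0.21·0.46=0.09660, 0.14·0.59=0.08260, 0.57·0.22=0.1254, 0.08·0.73=0.05840. Summing gives P(heads) = 0.36300.
P(Coin 3 | heads) = 0.1254 / 0.36300 = 0.345.

Posterior probability ≈ 0.345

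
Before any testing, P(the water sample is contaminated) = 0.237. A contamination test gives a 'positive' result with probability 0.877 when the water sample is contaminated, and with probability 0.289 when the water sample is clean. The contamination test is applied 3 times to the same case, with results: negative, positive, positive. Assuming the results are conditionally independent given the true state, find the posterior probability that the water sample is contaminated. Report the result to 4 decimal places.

With H the event that the water sample is contaminated, the joint likelihood of the observed sequence is P(data|H) = 0.123·0.877·0.877 = 0.094603 and P(data|¬H) = 0.711·0.289·0.289 = 0.059383.
Bayes: P(H|data) = 0.237·0.094603 / (0.237·0.094603 + 0.763·0.059383) = 0.022421/0.067730 = 0.3310.

Posterior P(H) ≈ 0.3310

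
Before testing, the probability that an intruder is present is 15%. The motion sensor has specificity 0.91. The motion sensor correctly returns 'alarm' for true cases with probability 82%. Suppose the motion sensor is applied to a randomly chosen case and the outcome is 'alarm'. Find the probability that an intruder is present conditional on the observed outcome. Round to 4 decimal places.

P(H | E) ≈ 0.6165

Write H for 'an intruder is present'. Prior odds H:¬H = 0.15/0.85 = 0.17647. For the 'alarm' outcome, the likelihood ratio is 0.82/0.09 = 9.1111.
Posterior odds = 0.17647 × 9.1111 = 1.6078, so P(H|E) = 1.6078/(1+1.6078) = 0.6165.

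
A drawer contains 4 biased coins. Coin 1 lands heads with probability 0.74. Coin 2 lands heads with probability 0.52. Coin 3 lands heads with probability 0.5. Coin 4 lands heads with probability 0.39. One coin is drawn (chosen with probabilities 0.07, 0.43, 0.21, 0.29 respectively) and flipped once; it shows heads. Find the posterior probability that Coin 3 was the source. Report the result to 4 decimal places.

P(heads|C1) = 0.74; P(heads|C2) = 0.52; P(heads|C3) = 0.5; P(heads|C4) = 0.39.
Prior × likelihood for each source: 0.07·0.74=0.05180, 0.43·0.52=0.2236, 0.21·0.5=0.1050, 0.29·0.39=0.1131. Summing gives P(heads) = 0.49350.
P(Coin 3 | heads) = 0.1050 / 0.49350 = 0.2128.

Posterior probability ≈ 0.2128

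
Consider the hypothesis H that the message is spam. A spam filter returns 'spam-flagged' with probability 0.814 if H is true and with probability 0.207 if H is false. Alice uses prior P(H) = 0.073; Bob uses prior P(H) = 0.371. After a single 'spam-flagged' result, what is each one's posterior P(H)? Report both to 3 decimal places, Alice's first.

Alice: 0.236; Bob: 0.699

The likelihood ratio for a 'spam-flagged' result is 0.814/0.207 = 3.9324.
Alice: prior odds 0.073/0.927 = 0.078749; posterior odds 0.30967; posterior probability 0.236.
Bob: prior odds 0.371/0.629 = 0.58983; posterior odds 2.3194; posterior probability 0.699.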